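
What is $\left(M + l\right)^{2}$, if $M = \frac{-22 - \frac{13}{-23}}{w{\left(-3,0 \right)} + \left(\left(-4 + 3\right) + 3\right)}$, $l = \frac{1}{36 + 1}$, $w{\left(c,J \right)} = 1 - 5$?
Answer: $\frac{334414369}{2896804} \approx 115.44$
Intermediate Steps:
$w{\left(c,J \right)} = -4$ ($w{\left(c,J \right)} = 1 - 5 = -4$)
$l = \frac{1}{37} \approx 0.027027$
$M = \frac{493}{46}$ ($M = \frac{-22 - \frac{13}{-23}}{-4 + \left(\left(-4 + 3\right) + 3\right)} = \frac{-22 - - \frac{13}{23}}{-4 + \left(-1 + 3\right)} = \frac{-22 + \frac{13}{23}}{-4 + 2} = - \frac{493}{23 \left(-2\right)} = \left(- \frac{493}{23}\right) \left(- \frac{1}{2}\right) = \frac{493}{46} \approx 10.717$)
$\left(M + l\right)^{2} = \left(\frac{493}{46} + \frac{1}{37}\right)^{2} = \left(\frac{18287}{1702}\right)^{2} = \frac{334414369}{2896804}$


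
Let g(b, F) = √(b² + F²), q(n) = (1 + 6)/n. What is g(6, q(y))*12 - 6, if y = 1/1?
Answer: -6 + 12*√85 ≈ 104.63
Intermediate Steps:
y = 1
q(n) = 7/n
g(b, F) = √(F² + b²)
g(6, q(y))*12 - 6 = √((7/1)² + 6²)*12 - 6 = √((7*1)² + 36)*12 - 6 = √(7² + 36)*12 - 6 = √(49 + 36)*12 - 6 = √85*12 - 6 = 12*√85 - 6 = -6 + 12*√85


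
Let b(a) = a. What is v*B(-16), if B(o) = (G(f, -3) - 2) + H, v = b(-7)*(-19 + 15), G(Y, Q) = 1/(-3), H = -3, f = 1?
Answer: -448/3 ≈ -149.33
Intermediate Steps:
G(Y, Q) = -⅓
v = 28 (v = -7*(-19 + 15) = -7*(-4) = 28)
B(o) = -16/3 (B(o) = (-⅓ - 2) - 3 = -7/3 - 3 = -16/3)
v*B(-16) = 28*(-16/3) = -448/3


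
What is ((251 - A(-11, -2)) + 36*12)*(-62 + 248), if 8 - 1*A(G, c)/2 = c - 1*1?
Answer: 122946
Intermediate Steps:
A(G, c) = 18 - 2*c (A(G, c) = 16 - 2*(c - 1*1) = 16 - 2*(c - 1) = 16 - 2*(-1 + c) = 16 + (2 - 2*c) = 18 - 2*c)
((251 - A(-11, -2)) + 36*12)*(-62 + 248) = ((251 - (18 - 2*(-2))) + 36*12)*(-62 + 248) = ((251 - (18 + 4)) + 432)*186 = ((251 - 1*22) + 432)*186 = ((251 - 22) + 432)*186 = (229 + 432)*186 = 661*186 = 122946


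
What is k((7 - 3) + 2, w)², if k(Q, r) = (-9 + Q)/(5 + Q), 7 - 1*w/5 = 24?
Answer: 9/121 ≈ 0.074380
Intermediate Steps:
w = -85 (w = 35 - 5*24 = 35 - 120 = -85)
k(Q, r) = (-9 + Q)/(5 + Q)
k((7 - 3) + 2, w)² = ((-9 + ((7 - 3) + 2))/(5 + ((7 - 3) + 2)))² = ((-9 + (4 + 2))/(5 + (4 + 2)))² = ((-9 + 6)/(5 + 6))² = (-3/11)² = 9/121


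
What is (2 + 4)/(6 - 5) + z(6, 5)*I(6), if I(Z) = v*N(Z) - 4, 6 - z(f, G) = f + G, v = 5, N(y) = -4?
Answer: 126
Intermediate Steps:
z(f, G) = 6 - G - f (z(f, G) = 6 - (f + G) = 6 - (G + f) = 6 + (-G - f) = 6 - G - f)
I(Z) = -24 (I(Z) = 5*(-4) - 4 = -20 - 4 = -24)
(2 + 4)/(6 - 5) + z(6, 5)*I(6) = (2 + 4)/(6 - 5) + (6 - 1*5 - 1*6)*(-24) = 6/1 + (6 - 5 - 6)*(-24) = 6*1 - 5*(-24) = 6 + 120 = 126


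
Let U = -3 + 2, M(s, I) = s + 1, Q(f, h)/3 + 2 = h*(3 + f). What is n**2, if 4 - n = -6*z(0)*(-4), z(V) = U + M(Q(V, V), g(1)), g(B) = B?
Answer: 21904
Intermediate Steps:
Q(f, h) = -6 + 3*h*(3 + f) (Q(f, h) = -6 + 3*(h*(3 + f)) = -6 + 3*h*(3 + f))
M(s, I) = 1 + s
U = -1
z(V) = -6 + 3*V**2 + 9*V (z(V) = -1 + (1 + (-6 + 9*V + 3*V*V)) = -1 + (1 + (-6 + 9*V + 3*V**2)) = -1 + (1 + (-6 + 3*V**2 + 9*V)) = -1 + (-5 + 3*V**2 + 9*V) = -6 + 3*V**2 + 9*V)
n = 148 (n = 4 - (-6*(-6 + 3*0**2 + 9*0))*(-4) = 4 - (-6*(-6 + 3*0 + 0))*(-4) = 4 - (-6*(-6 + 0 + 0))*(-4) = 4 - (-6*(-6))*(-4) = 4 - 36*(-4) = 4 - 1*(-144) = 4 + 144 = 148)
n**2 = 148**2 = 21904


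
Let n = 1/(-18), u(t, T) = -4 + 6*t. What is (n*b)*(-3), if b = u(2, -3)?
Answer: 4/3 ≈ 1.3333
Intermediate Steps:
b = 8 (b = -4 + 6*2 = -4 + 12 = 8)
n = -1/18 ≈ -0.055556
(n*b)*(-3) = -1/18*8*(-3) = -4/9*(-3) = 4/3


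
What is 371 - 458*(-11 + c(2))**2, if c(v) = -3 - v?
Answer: -116877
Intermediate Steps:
371 - 458*(-11 + c(2))**2 = 371 - 458*(-11 + (-3 - 1*2))**2 = 371 - 458*(-11 + (-3 - 2))**2 = 371 - 458*(-11 - 5)**2 = 371 - 458*(-16)**2 = 371 - 458*256 = 371 - 117248 = -116877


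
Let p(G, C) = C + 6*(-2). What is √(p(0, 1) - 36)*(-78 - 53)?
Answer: -131*I*√47 ≈ -898.09*I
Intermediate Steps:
p(G, C) = -12 + C (p(G, C) = C - 12 = -12 + C)
√(p(0, 1) - 36)*(-78 - 53) = √((-12 + 1) - 36)*(-78 - 53) = √(-11 - 36)*(-131) = √(-47)*(-131) = (I*√47)*(-131) = -131*I*√47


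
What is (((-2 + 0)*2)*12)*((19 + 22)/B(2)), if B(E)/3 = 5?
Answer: -656/5 ≈ -131.20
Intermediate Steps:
B(E) = 15 (B(E) = 3*5 = 15)
(((-2 + 0)*2)*12)*((19 + 22)/B(2)) = (((-2 + 0)*2)*12)*((19 + 22)/15) = (-2*2*12)*(41*(1/15)) = -4*12*(41/15) = -48*41/15 = -656/5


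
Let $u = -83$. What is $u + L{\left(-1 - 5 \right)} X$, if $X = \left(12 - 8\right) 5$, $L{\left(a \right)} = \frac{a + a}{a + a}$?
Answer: $-63$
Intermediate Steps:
$L{\left(a \right)} = 1$ ($L{\left(a \right)} = \frac{2 a}{2 a} = 2 a \frac{1}{2 a} = 1$)
$X = 20$ ($X = \left(12 - 8\right) 5 = 4 \cdot 5 = 20$)
$u + L{\left(-1 - 5 \right)} X = -83 + 1 \cdot 20 = -83 + 20 = -63$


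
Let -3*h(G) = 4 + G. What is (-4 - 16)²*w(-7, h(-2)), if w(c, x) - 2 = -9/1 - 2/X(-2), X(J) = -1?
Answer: -2000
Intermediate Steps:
h(G) = -4/3 - G/3 (h(G) = -(4 + G)/3 = -4/3 - G/3)
w(c, x) = -5 (w(c, x) = 2 + (-9/1 - 2/(-1)) = 2 + (-9*1 - 2*(-1)) = 2 + (-9 + 2) = 2 - 7 = -5)
(-4 - 16)²*w(-7, h(-2)) = (-4 - 16)²*(-5) = (-20)²*(-5) = 400*(-5) = -2000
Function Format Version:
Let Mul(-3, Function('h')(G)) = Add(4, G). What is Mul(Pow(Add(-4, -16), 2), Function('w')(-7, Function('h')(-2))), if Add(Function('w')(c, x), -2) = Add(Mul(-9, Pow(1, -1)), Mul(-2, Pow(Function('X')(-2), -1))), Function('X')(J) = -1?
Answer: -2000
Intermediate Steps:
Function('h')(G) = Add(Rational(-4, 3), Mul(Rational(-1, 3), G)) (Function('h')(G) = Mul(Rational(-1, 3), Add(4, G)) = Add(Rational(-4, 3), Mul(Rational(-1, 3), G)))
Function('w')(c, x) = -5 (Function('w')(c, x) = Add(2, Add(Mul(-9, Pow(1, -1)), Mul(-2, Pow(-1, -1)))) = Add(2, Add(Mul(-9, 1), Mul(-2, -1))) = Add(2, Add(-9, 2)) = Add(2, -7) = -5)
Mul(Pow(Add(-4, -16), 2), Function('w')(-7, Function('h')(-2))) = Mul(Pow(Add(-4, -16), 2), -5) = Mul(Pow(-20, 2), -5) = Mul(400, -5) = -2000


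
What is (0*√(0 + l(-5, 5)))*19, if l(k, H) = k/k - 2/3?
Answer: 0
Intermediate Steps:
l(k, H) = ⅓ (l(k, H) = 1 - 2*⅓ = 1 - ⅔ = ⅓)
(0*√(0 + l(-5, 5)))*19 = (0*√(0 + ⅓))*19 = (0*√(⅓))*19 = (0*(√3/3))*19 = 0*19 = 0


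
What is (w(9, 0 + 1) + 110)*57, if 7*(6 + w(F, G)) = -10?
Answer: 40926/7 ≈ 5846.6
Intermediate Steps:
w(F, G) = -52/7 (w(F, G) = -6 + (⅐)*(-10) = -6 - 10/7 = -52/7)
(w(9, 0 + 1) + 110)*57 = (-52/7 + 110)*57 = (718/7)*57 = 40926/7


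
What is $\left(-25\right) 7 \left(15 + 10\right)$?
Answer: $-4375$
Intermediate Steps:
$\left(-25\right) 7 \left(15 + 10\right) = \left(-175\right) 25 = -4375$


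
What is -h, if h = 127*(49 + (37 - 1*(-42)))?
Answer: -16256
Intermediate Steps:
h = 16256 (h = 127*(49 + (37 + 42)) = 127*(49 + 79) = 127*128 = 16256)
-h = -1*16256 = -16256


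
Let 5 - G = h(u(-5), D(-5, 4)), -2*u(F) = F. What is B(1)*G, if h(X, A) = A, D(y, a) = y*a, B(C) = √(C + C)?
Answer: 25*√2 ≈ 35.355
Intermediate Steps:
B(C) = √2*√C (B(C) = √(2*C) = √2*√C)
D(y, a) = a*y
u(F) = -F/2
G = 25 (G = 5 - 4*(-5) = 5 - 1*(-20) = 5 + 20 = 25)
B(1)*G = (√2*√1)*25 = (√2*1)*25 = √2*25 = 25*√2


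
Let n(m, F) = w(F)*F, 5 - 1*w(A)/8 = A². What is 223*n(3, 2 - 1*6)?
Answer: 78496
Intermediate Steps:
w(A) = 40 - 8*A²
n(m, F) = F*(40 - 8*F²) (n(m, F) = (40 - 8*F²)*F = F*(40 - 8*F²))
223*n(3, 2 - 1*6) = 223*(8*(2 - 1*6)*(5 - (2 - 1*6)²)) = 223*(8*(2 - 6)*(5 - (2 - 6)²)) = 223*(8*(-4)*(5 - 1*(-4)²)) = 223*(8*(-4)*(5 - 1*16)) = 223*(8*(-4)*(5 - 16)) = 223*(8*(-4)*(-11)) = 223*352 = 78496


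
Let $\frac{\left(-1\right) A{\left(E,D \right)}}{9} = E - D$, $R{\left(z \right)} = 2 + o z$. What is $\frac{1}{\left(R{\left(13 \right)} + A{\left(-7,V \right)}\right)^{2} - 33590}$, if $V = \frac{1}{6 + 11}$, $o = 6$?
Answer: $- \frac{289}{3753910} \approx -7.6986 \cdot 10^{-5}$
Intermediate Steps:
$R{\left(z \right)} = 2 + 6 z$
$V = \frac{1}{17} \approx 0.058824$
$A{\left(E,D \right)} = - 9 E + 9 D$ ($A{\left(E,D \right)} = - 9 \left(E - D\right) = - 9 E + 9 D$)
$\frac{1}{\left(R{\left(13 \right)} + A{\left(-7,V \right)}\right)^{2} - 33590} = \frac{1}{\left(\left(2 + 6 \cdot 13\right) + \left(\left(-9\right) \left(-7\right) + 9 \cdot \frac{1}{17}\right)\right)^{2} - 33590} = \frac{1}{\left(\left(2 + 78\right) + \left(63 + \frac{9}{17}\right)\right)^{2} - 33590} = \frac{1}{\left(80 + \frac{1080}{17}\right)^{2} - 33590} = \frac{1}{\left(\frac{2440}{17}\right)^{2} - 33590} = \frac{1}{\frac{5953600}{289} - 33590} = \frac{1}{- \frac{3753910}{289}} = - \frac{289}{3753910}$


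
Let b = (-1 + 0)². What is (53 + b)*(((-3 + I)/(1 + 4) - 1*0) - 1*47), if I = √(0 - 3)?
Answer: -12852/5 + 54*I*√3/5 ≈ -2570.4 + 18.706*I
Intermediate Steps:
I = I*√3 (I = √(-3) = I*√3 ≈ 1.732*I)
b = 1 (b = (-1)² = 1)
(53 + b)*(((-3 + I)/(1 + 4) - 1*0) - 1*47) = (53 + 1)*(((-3 + I*√3)/(1 + 4) - 1*0) - 1*47) = 54*(((-3 + I*√3)/5 + 0) - 47) = 54*(((-3 + I*√3)*(⅕) + 0) - 47) = 54*(((-⅗ + I*√3/5) + 0) - 47) = 54*((-⅗ + I*√3/5) - 47) = 54*(-238/5 + I*√3/5) = -12852/5 + 54*I*√3/5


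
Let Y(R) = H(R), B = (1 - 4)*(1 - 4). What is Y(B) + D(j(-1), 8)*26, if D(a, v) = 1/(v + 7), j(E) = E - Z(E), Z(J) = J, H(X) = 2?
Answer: 56/15 ≈ 3.7333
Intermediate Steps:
B = 9 (B = -3*(-3) = 9)
j(E) = 0 (j(E) = E - E = 0)
Y(R) = 2
D(a, v) = 1/(7 + v)
Y(B) + D(j(-1), 8)*26 = 2 + 26/(7 + 8) = 2 + 26/15 = 56/15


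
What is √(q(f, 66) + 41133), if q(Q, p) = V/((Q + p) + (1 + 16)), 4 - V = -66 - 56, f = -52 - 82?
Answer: 3*√1320747/17 ≈ 202.81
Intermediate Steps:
f = -134
V = 126 (V = 4 - (-66 - 56) = 4 - 1*(-122) = 4 + 122 = 126)
q(Q, p) = 126/(17 + Q + p) (q(Q, p) = 126/((Q + p) + (1 + 16)) = 126/((Q + p) + 17) = 126/(17 + Q + p))
√(q(f, 66) + 41133) = √(126/(17 - 134 + 66) + 41133) = √(126/(-51) + 41133) = √(126*(-1/51) + 41133) = √(-42/17 + 41133) = √(699219/17) = 3*√1320747/17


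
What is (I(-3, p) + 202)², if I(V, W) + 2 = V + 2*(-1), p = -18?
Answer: 38025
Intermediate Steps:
I(V, W) = -4 + V (I(V, W) = -2 + (V + 2*(-1)) = -2 + (V - 2) = -2 + (-2 + V) = -4 + V)
(I(-3, p) + 202)² = ((-4 - 3) + 202)² = (-7 + 202)² = 195² = 38025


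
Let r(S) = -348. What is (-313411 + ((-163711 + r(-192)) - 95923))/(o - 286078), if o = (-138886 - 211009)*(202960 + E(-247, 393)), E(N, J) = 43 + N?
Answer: 191131/23647865566 ≈ 8.0824e-6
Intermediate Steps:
o = -70943310620 (o = (-138886 - 211009)*(202960 + (43 - 247)) = -349895*(202960 - 204) = -349895*202756 = -70943310620)
(-313411 + ((-163711 + r(-192)) - 95923))/(o - 286078) = (-313411 + ((-163711 - 348) - 95923))/(-70943310620 - 286078) = (-313411 + (-164059 - 95923))/(-70943596698) = (-313411 - 259982)*(-1/70943596698) = -573393*(-1/70943596698) = 191131/23647865566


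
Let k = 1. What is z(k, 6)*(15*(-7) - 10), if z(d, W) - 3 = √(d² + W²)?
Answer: -345 - 115*√37 ≈ -1044.5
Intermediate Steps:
z(d, W) = 3 + √(W² + d²) (z(d, W) = 3 + √(d² + W²) = 3 + √(W² + d²))
z(k, 6)*(15*(-7) - 10) = (3 + √(6² + 1²))*(15*(-7) - 10) = (3 + √(36 + 1))*(-105 - 10) = (3 + √37)*(-115) = -345 - 115*√37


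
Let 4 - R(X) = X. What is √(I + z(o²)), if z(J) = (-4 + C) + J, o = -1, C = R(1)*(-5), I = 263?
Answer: 7*√5 ≈ 15.652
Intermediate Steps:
R(X) = 4 - X
C = -15 (C = (4 - 1*1)*(-5) = (4 - 1)*(-5) = 3*(-5) = -15)
z(J) = -19 + J (z(J) = (-4 - 15) + J = -19 + J)
√(I + z(o²)) = √(263 + (-19 + (-1)²)) = √(263 + (-19 + 1)) = √(263 - 18) = √245 = 7*√5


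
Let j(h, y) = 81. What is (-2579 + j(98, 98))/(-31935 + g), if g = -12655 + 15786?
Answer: 1249/14402 ≈ 0.086724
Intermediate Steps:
g = 3131
(-2579 + j(98, 98))/(-31935 + g) = (-2579 + 81)/(-31935 + 3131) = -2498/(-28804) = -2498*(-1/28804) = 1249/14402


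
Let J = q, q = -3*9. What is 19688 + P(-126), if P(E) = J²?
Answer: 20417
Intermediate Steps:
q = -27
J = -27
P(E) = 729 (P(E) = (-27)² = 729)
19688 + P(-126) = 19688 + 729 = 20417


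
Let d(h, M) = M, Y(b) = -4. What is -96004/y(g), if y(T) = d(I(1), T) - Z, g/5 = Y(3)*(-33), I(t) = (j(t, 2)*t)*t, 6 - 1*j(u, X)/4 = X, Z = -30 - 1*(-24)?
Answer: -48002/333 ≈ -144.15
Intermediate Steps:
Z = -6 (Z = -30 + 24 = -6)
j(u, X) = 24 - 4*X
I(t) = 16*t² (I(t) = ((24 - 4*2)*t)*t = ((24 - 8)*t)*t = (16*t)*t = 16*t²)
g = 660 (g = 5*(-4*(-33)) = 5*132 = 660)
y(T) = 6 + T (y(T) = T - 1*(-6) = T + 6 = 6 + T)
-96004/y(g) = -96004/(6 + 660) = -96004/666 = -96004*1/666 = -48002/333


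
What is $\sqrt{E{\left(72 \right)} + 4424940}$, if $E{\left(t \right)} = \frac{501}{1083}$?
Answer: $\frac{\sqrt{1597403507}}{19} \approx 2103.6$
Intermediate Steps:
$E{\left(t \right)} = \frac{167}{361}$ ($E{\left(t \right)} = 501 \cdot \frac{1}{1083} = \frac{167}{361}$)
$\sqrt{E{\left(72 \right)} + 4424940} = \sqrt{\frac{167}{361} + 4424940} = \sqrt{\frac{1597403507}{361}} = \frac{\sqrt{1597403507}}{19}$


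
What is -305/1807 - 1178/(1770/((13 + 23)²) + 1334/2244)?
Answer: -86004418217/143072839 ≈ -601.12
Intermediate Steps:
-305/1807 - 1178/(1770/((13 + 23)²) + 1334/2244) = -305*1/1807 - 1178/(1770/(36²) + 1334*(1/2244)) = -305/1807 - 1178/(1770/1296 + 667/1122) = -305/1807 - 1178/(1770*(1/1296) + 667/1122) = -305/1807 - 1178/(295/216 + 667/1122) = -305/1807 - 1178/79177/40392 = -305/1807 - 1178*40392/79177 = -305/1807 - 47581776/79177 = -86004418217/143072839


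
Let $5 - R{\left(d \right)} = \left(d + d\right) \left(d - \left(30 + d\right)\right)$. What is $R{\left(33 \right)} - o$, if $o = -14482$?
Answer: $16467$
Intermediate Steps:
$R{\left(d \right)} = 5 + 60 d$ ($R{\left(d \right)} = 5 - \left(d + d\right) \left(d - \left(30 + d\right)\right) = 5 - 2 d \left(-30\right) = 5 - - 60 d = 5 + 60 d$)
$R{\left(33 \right)} - o = \left(5 + 60 \cdot 33\right) - -14482 = \left(5 + 1980\right) + 14482 = 1985 + 14482 = 16467$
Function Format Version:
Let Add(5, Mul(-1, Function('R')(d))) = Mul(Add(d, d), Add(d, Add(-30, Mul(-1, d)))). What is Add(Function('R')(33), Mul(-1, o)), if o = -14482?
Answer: 16467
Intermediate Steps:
Function('R')(d) = Add(5, Mul(60, d)) (Function('R')(d) = Add(5, Mul(-1, Mul(Add(d, d), Add(d, Add(-30, Mul(-1, d)))))) = Add(5, Mul(-1, Mul(Mul(2, d), -30))) = Add(5, Mul(-1, Mul(-60, d))) = Add(5, Mul(60, d)))
Add(Function('R')(33), Mul(-1, o)) = Add(Add(5, Mul(60, 33)), Mul(-1, -14482)) = Add(Add(5, 1980), 14482) = Add(1985, 14482) = 16467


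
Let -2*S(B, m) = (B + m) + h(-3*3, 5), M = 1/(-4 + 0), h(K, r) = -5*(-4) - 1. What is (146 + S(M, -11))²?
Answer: 1292769/64 ≈ 20200.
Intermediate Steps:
h(K, r) = 19 (h(K, r) = 20 - 1 = 19)
M = -¼ (M = 1/(-4) = -¼ ≈ -0.25000)
S(B, m) = -19/2 - B/2 - m/2 (S(B, m) = -((B + m) + 19)/2 = -(19 + B + m)/2 = -19/2 - B/2 - m/2)
(146 + S(M, -11))² = (146 + (-19/2 - ½*(-¼) - ½*(-11)))² = (146 + (-19/2 + ⅛ + 11/2))² = (146 - 31/8)² = (1137/8)² = 1292769/64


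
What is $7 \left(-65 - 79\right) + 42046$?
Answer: $41038$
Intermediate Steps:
$7 \left(-65 - 79\right) + 42046 = 7 \left(-144\right) + 42046 = -1008 + 42046 = 41038$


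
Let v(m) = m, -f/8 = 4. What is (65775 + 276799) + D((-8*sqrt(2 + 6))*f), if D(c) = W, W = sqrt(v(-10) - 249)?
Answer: 342574 + I*sqrt(259) ≈ 3.4257e+5 + 16.093*I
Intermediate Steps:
f = -32 (f = -8*4 = -32)
W = I*sqrt(259) (W = sqrt(-10 - 249) = sqrt(-259) = I*sqrt(259) ≈ 16.093*I)
D(c) = I*sqrt(259)
(65775 + 276799) + D((-8*sqrt(2 + 6))*f) = (65775 + 276799) + I*sqrt(259) = 342574 + I*sqrt(259)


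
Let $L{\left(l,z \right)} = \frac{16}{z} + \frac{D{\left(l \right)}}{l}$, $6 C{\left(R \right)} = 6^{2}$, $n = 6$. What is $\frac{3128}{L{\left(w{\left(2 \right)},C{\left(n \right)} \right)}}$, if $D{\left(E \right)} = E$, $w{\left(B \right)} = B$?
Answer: $\frac{9384}{11} \approx 853.09$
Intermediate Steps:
$C{\left(R \right)} = 6$ ($C{\left(R \right)} = \frac{6^{2}}{6} = \frac{1}{6} \cdot 36 = 6$)
$L{\left(l,z \right)} = 1 + \frac{16}{z}$ ($L{\left(l,z \right)} = \frac{16}{z} + \frac{l}{l} = \frac{16}{z} + 1 = 1 + \frac{16}{z}$)
$\frac{3128}{L{\left(w{\left(2 \right)},C{\left(n \right)} \right)}} = \frac{3128}{\frac{1}{6} \left(16 + 6\right)} = \frac{3128}{\frac{1}{6} \cdot 22} = \frac{3128}{\frac{11}{3}} = 3128 \cdot \frac{3}{11} = \frac{9384}{11}$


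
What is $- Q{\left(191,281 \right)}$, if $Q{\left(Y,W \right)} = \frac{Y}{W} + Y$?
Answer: $- \frac{53862}{281} \approx -191.68$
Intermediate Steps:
$Q{\left(Y,W \right)} = Y + \frac{Y}{W}$
$- Q{\left(191,281 \right)} = - (191 + \frac{191}{281}) = \left(-1\right) \frac{53862}{281} = - \frac{53862}{281}$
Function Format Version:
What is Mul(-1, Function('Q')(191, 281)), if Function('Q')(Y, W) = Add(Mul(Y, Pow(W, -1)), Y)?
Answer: Rational(-53862, 281) ≈ -191.68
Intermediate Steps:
Function('Q')(Y, W) = Add(Y, Mul(Y, Pow(W, -1)))
Mul(-1, Function('Q')(191, 281)) = Mul(-1, Add(191, Mul(191, Pow(281, -1)))) = Mul(-1, Add(191, Mul(191, Rational(1, 281)))) = Mul(-1, Add(191, Rational(191, 281))) = Mul(-1, Rational(53862, 281)) = Rational(-53862, 281)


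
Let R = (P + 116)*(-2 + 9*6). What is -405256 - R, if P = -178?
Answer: -402032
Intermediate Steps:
R = -3224 (R = (-178 + 116)*(-2 + 9*6) = -62*(-2 + 54) = -62*52 = -3224)
-405256 - R = -405256 - 1*(-3224) = -405256 + 3224 = -402032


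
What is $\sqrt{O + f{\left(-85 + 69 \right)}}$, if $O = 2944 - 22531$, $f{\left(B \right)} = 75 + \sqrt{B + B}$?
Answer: $2 \sqrt{-4878 + i \sqrt{2}} \approx 0.020249 + 139.69 i$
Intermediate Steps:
$f{\left(B \right)} = 75 + \sqrt{2} \sqrt{B}$ ($f{\left(B \right)} = 75 + \sqrt{2 B} = 75 + \sqrt{2} \sqrt{B}$)
$O = -19587$ ($O = 2944 - 22531 = -19587$)
$\sqrt{O + f{\left(-85 + 69 \right)}} = \sqrt{-19587 + \left(75 + \sqrt{2} \sqrt{-85 + 69}\right)} = \sqrt{-19587 + \left(75 + \sqrt{2} \sqrt{-16}\right)} = \sqrt{-19587 + \left(75 + \sqrt{2} \cdot 4 i\right)} = \sqrt{-19587 + \left(75 + 4 i \sqrt{2}\right)} = \sqrt{-19512 + 4 i \sqrt{2}}$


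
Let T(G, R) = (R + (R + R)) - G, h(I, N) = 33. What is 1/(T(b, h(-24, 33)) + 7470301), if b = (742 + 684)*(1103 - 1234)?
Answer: 1/7657206 ≈ 1.3060e-7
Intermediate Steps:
b = -186806 (b = 1426*(-131) = -186806)
T(G, R) = -G + 3*R (T(G, R) = (R + 2*R) - G = 3*R - G = -G + 3*R)
1/(T(b, h(-24, 33)) + 7470301) = 1/((-1*(-186806) + 3*33) + 7470301) = 1/((186806 + 99) + 7470301) = 1/(186905 + 7470301) = 1/7657206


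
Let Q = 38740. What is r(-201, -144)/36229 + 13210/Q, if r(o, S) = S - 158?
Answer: 46688561/140351146 ≈ 0.33266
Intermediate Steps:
r(o, S) = -158 + S
r(-201, -144)/36229 + 13210/Q = (-158 - 144)/36229 + 13210/38740 = -302*1/36229 + 13210*(1/38740) = -302/36229 + 1321/3874 = 46688561/140351146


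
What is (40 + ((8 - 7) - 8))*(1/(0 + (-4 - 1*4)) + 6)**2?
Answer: 72897/64 ≈ 1139.0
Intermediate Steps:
(40 + ((8 - 7) - 8))*(1/(0 + (-4 - 1*4)) + 6)**2 = (40 + (1 - 8))*(1/(0 + (-4 - 4)) + 6)**2 = (40 - 7)*(1/(0 - 8) + 6)**2 = 33*(1/(-8) + 6)**2 = 33*(-1/8 + 6)**2 = 33*(47/8)**2 = 33*(2209/64) = 72897/64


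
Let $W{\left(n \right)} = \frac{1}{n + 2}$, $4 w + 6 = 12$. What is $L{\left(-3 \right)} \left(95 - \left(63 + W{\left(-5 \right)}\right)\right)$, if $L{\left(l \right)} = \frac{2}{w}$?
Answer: $\frac{388}{9} \approx 43.111$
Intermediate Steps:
$w = \frac{3}{2}$ ($w = - \frac{3}{2} + \frac{1}{4} \cdot 12 = - \frac{3}{2} + 3 = \frac{3}{2} \approx 1.5$)
$L{\left(l \right)} = \frac{4}{3}$ ($L{\left(l \right)} = \frac{2}{\frac{3}{2}} = 2 \cdot \frac{2}{3} = \frac{4}{3}$)
$W{\left(n \right)} = \frac{1}{2 + n}$
$L{\left(-3 \right)} \left(95 - \left(63 + W{\left(-5 \right)}\right)\right) = \frac{4 \left(95 - \left(63 + \frac{1}{2 - 5}\right)\right)}{3} = \frac{4 \left(95 - \frac{188}{3}\right)}{3} = \frac{4}{3} \cdot \frac{97}{3} = \frac{388}{9}$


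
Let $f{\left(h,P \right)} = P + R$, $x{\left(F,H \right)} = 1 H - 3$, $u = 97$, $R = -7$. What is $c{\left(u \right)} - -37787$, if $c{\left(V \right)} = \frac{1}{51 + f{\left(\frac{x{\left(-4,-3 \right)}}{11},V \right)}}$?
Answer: $\frac{5327968}{141} \approx 37787.0$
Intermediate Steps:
$x{\left(F,H \right)} = -3 + H$ ($x{\left(F,H \right)} = H - 3 = -3 + H$)
$f{\left(h,P \right)} = -7 + P$ ($f{\left(h,P \right)} = P - 7 = -7 + P$)
$c{\left(V \right)} = \frac{1}{44 + V}$ ($c{\left(V \right)} = \frac{1}{51 + \left(-7 + V\right)} = \frac{1}{44 + V}$)
$c{\left(u \right)} - -37787 = \frac{1}{44 + 97} - -37787 = \frac{1}{141} + 37787 = \frac{5327968}{141}$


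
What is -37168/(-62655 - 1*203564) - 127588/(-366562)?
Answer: 23795363094/48792884539 ≈ 0.48768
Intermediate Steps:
-37168/(-62655 - 1*203564) - 127588/(-366562) = -37168/(-62655 - 203564) - 127588*(-1/366562) = -37168/(-266219) + 63794/183281 = -37168*(-1/266219) + 63794/183281 = 37168/266219 + 63794/183281 = 23795363094/48792884539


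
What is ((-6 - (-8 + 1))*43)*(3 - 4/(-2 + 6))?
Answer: 86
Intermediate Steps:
((-6 - (-8 + 1))*43)*(3 - 4/(-2 + 6)) = ((-6 - 1*(-7))*43)*(3 - 4/4) = ((-6 + 7)*43)*(3 - 4*¼) = (1*43)*(3 - 1) = 43*2 = 86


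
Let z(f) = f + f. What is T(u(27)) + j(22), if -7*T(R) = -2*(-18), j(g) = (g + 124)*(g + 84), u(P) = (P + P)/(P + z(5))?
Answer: 108296/7 ≈ 15471.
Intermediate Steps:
z(f) = 2*f
u(P) = 2*P/(10 + P) (u(P) = (P + P)/(P + 2*5) = (2*P)/(P + 10) = (2*P)/(10 + P) = 2*P/(10 + P))
j(g) = (84 + g)*(124 + g) (j(g) = (124 + g)*(84 + g) = (84 + g)*(124 + g))
T(R) = -36/7 (T(R) = -(-2)*(-18)/7 = -1/7*36 = -36/7)
T(u(27)) + j(22) = -36/7 + (10416 + 22**2 + 208*22) = -36/7 + (10416 + 484 + 4576) = -36/7 + 15476 = 108296/7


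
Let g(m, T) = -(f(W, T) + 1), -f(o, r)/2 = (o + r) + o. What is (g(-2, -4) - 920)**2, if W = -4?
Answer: 893025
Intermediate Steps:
f(o, r) = -4*o - 2*r (f(o, r) = -2*((o + r) + o) = -2*(r + 2*o) = -4*o - 2*r)
g(m, T) = -17 + 2*T (g(m, T) = -((-4*(-4) - 2*T) + 1) = -((16 - 2*T) + 1) = -(17 - 2*T) = -17 + 2*T)
(g(-2, -4) - 920)**2 = ((-17 + 2*(-4)) - 920)**2 = ((-17 - 8) - 920)**2 = (-25 - 920)**2 = (-945)**2 = 893025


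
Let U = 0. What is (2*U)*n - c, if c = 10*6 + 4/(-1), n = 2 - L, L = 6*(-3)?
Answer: -56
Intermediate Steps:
L = -18
n = 20 (n = 2 - 1*(-18) = 2 + 18 = 20)
c = 56 (c = 60 + 4*(-1) = 60 - 4 = 56)
(2*U)*n - c = (2*0)*20 - 1*56 = 0*20 - 56 = 0 - 56 = -56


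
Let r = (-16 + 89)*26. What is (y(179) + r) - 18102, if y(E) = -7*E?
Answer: -17457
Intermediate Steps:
r = 1898 (r = 73*26 = 1898)
(y(179) + r) - 18102 = (-7*179 + 1898) - 18102 = (-1253 + 1898) - 18102 = 645 - 18102 = -17457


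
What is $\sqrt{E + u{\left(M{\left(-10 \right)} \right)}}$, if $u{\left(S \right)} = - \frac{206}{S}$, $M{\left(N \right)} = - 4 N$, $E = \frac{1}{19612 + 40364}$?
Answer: $\frac{i \sqrt{262544090}}{7140} \approx 2.2694 i$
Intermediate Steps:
$E = \frac{1}{59976} \approx 1.6673 \cdot 10^{-5}$
$\sqrt{E + u{\left(M{\left(-10 \right)} \right)}} = \sqrt{\frac{1}{59976} - \frac{206}{\left(-4\right) \left(-10\right)}} = \sqrt{\frac{1}{59976} - \frac{206}{40}} = \sqrt{\frac{1}{59976} - \frac{103}{20}} = \sqrt{- \frac{1544377}{299880}} = \frac{i \sqrt{262544090}}{7140}$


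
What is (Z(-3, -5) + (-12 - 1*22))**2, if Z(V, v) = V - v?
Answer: 1024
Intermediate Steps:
(Z(-3, -5) + (-12 - 1*22))**2 = ((-3 - 1*(-5)) + (-12 - 1*22))**2 = ((-3 + 5) + (-12 - 22))**2 = (2 - 34)**2 = (-32)**2 = 1024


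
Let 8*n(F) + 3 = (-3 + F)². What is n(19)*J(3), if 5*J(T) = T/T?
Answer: 253/40 ≈ 6.3250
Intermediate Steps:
n(F) = -3/8 + (-3 + F)²/8
J(T) = ⅕ (J(T) = (T/T)/5 = (⅕)*1 = ⅕)
n(19)*J(3) = (-3/8 + (-3 + 19)²/8)*(⅕) = (-3/8 + (⅛)*16²)*(⅕) = (-3/8 + (⅛)*256)*(⅕) = (-3/8 + 32)*(⅕) = (253/8)*(⅕) = 253/40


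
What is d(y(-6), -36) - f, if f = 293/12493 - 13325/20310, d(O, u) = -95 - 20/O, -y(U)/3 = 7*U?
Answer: -100734377131/1065677886 ≈ -94.526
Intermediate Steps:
y(U) = -21*U
d(O, u) = -95 - 20/O
f = -32103679/50746566 (f = 293*(1/12493) - 13325*1/20310 = 293/12493 - 2665/4062 = -32103679/50746566 ≈ -0.63263)
d(y(-6), -36) - f = (-95 - 20/((-21*(-6)))) - 1*(-32103679/50746566) = (-95 - 20/126) + 32103679/50746566 = (-95 - 20*1/126) + 32103679/50746566 = (-95 - 10/63) + 32103679/50746566 = -5995/63 + 32103679/50746566 = -100734377131/1065677886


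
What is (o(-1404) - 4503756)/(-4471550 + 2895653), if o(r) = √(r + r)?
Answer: 1501252/525299 - 2*I*√78/525299 ≈ 2.8579 - 3.3626e-5*I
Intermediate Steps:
o(r) = √2*√r (o(r) = √(2*r) = √2*√r)
(o(-1404) - 4503756)/(-4471550 + 2895653) = (√2*√(-1404) - 4503756)/(-4471550 + 2895653) = (√2*(6*I*√39) - 4503756)/(-1575897) = (6*I*√78 - 4503756)*(-1/1575897) = (-4503756 + 6*I*√78)*(-1/1575897) = 1501252/525299 - 2*I*√78/525299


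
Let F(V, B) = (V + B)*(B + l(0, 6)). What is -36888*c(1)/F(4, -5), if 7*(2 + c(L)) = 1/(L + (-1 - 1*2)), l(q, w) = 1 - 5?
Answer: 178292/21 ≈ 8490.1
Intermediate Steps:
l(q, w) = -4
F(V, B) = (-4 + B)*(B + V) (F(V, B) = (V + B)*(B - 4) = (B + V)*(-4 + B) = (-4 + B)*(B + V))
c(L) = -2 + 1/(7*(-3 + L)) (c(L) = -2 + 1/(7*(L + (-1 - 1*2))) = -2 + 1/(7*(L + (-1 - 2))) = -2 + 1/(7*(L - 3)) = -2 + 1/(7*(-3 + L)))
-36888*c(1)/F(4, -5) = -36888*(43 - 14*1)/(7*(-3 + 1))/((-5)**2 - 4*(-5) - 4*4 - 5*4) = -36888*(1/7)*(43 - 14)/(-2)/(25 + 20 - 16 - 20) = -36888*(1/7)*(-1/2)*29/9 = -(-534876)/(7*9) = -36888*(-29/126) = 178292/21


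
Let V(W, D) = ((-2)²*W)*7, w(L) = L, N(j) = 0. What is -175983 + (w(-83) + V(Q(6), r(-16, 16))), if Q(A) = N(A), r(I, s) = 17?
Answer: -176066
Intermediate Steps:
Q(A) = 0
V(W, D) = 28*W (V(W, D) = (4*W)*7 = 28*W)
-175983 + (w(-83) + V(Q(6), r(-16, 16))) = -175983 + (-83 + 28*0) = -175983 + (-83 + 0) = -175983 - 83 = -176066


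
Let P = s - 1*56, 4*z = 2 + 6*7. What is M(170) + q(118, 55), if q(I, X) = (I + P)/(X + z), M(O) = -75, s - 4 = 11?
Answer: -443/6 ≈ -73.833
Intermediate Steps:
s = 15 (s = 4 + 11 = 15)
z = 11 (z = (2 + 6*7)/4 = (2 + 42)/4 = (¼)*44 = 11)
P = -41 (P = 15 - 1*56 = 15 - 56 = -41)
q(I, X) = (-41 + I)/(11 + X) (q(I, X) = (I - 41)/(X + 11) = (-41 + I)/(11 + X))
M(170) + q(118, 55) = -75 + (-41 + 118)/(11 + 55) = -75 + 77/66 = -75 + (1/66)*77 = -75 + 7/6 = -443/6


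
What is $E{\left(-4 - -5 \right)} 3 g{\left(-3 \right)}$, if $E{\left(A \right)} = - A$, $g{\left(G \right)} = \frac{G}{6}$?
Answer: $\frac{3}{2} \approx 1.5$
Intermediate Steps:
$g{\left(G \right)} = \frac{G}{6}$ ($g{\left(G \right)} = G \frac{1}{6} = \frac{G}{6}$)
$E{\left(-4 - -5 \right)} 3 g{\left(-3 \right)} = - (-4 - -5) 3 \cdot \frac{1}{6} \left(-3\right) = - (-4 + 5) 3 \left(- \frac{1}{2}\right) = \left(-1\right) 1 \cdot 3 \left(- \frac{1}{2}\right) = \left(-1\right) 3 \left(- \frac{1}{2}\right) = \left(-3\right) \left(- \frac{1}{2}\right) = \frac{3}{2}$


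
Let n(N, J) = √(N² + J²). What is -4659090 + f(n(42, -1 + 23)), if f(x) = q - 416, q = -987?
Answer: -4660493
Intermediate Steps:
n(N, J) = √(J² + N²)
f(x) = -1403 (f(x) = -987 - 416 = -1403)
-4659090 + f(n(42, -1 + 23)) = -4659090 - 1403 = -4660493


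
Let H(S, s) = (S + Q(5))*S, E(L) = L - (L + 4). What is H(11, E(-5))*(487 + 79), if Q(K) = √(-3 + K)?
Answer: 68486 + 6226*√2 ≈ 77291.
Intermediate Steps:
E(L) = -4 (E(L) = L - (4 + L) = L + (-4 - L) = -4)
H(S, s) = S*(S + √2) (H(S, s) = (S + √(-3 + 5))*S = (S + √2)*S = S*(S + √2))
H(11, E(-5))*(487 + 79) = (11*(11 + √2))*(487 + 79) = (121 + 11*√2)*566 = 68486 + 6226*√2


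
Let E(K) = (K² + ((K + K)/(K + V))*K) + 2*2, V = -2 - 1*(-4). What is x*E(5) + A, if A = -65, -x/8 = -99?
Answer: 199921/7 ≈ 28560.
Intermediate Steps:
x = 792 (x = -8*(-99) = 792)
V = 2 (V = -2 + 4 = 2)
E(K) = 4 + K² + 2*K²/(2 + K) (E(K) = (K² + ((K + K)/(K + 2))*K) + 2*2 = (K² + ((2*K)/(2 + K))*K) + 4 = (K² + (2*K/(2 + K))*K) + 4 = (K² + 2*K²/(2 + K)) + 4 = 4 + K² + 2*K²/(2 + K))
x*E(5) + A = 792*((8 + 5³ + 4*5 + 4*5²)/(2 + 5)) - 65 = 792*((8 + 125 + 20 + 4*25)/7) - 65 = 792*((8 + 125 + 20 + 100)/7) - 65 = 792*((⅐)*253) - 65 = 792*(253/7) - 65 = 200376/7 - 65 = 199921/7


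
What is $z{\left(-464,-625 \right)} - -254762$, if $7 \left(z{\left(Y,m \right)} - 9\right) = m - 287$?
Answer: $\frac{1782485}{7} \approx 2.5464 \cdot 10^{5}$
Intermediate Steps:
$z{\left(Y,m \right)} = -32 + \frac{m}{7}$ ($z{\left(Y,m \right)} = 9 + \frac{m - 287}{7} = 9 + \frac{-287 + m}{7} = 9 + \left(-41 + \frac{m}{7}\right) = -32 + \frac{m}{7}$)
$z{\left(-464,-625 \right)} - -254762 = \left(-32 + \frac{1}{7} \left(-625\right)\right) - -254762 = \left(-32 - \frac{625}{7}\right) + 254762 = - \frac{849}{7} + 254762 = \frac{1782485}{7}$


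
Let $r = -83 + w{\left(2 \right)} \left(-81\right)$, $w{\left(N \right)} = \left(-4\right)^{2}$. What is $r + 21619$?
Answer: $20240$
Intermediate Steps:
$w{\left(N \right)} = 16$
$r = -1379$ ($r = -83 + 16 \left(-81\right) = -83 - 1296 = -1379$)
$r + 21619 = -1379 + 21619 = 20240$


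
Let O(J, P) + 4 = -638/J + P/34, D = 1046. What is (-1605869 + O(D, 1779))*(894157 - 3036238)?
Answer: 61166510566173315/17782 ≈ 3.4398e+12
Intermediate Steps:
O(J, P) = -4 - 638/J + P/34 (O(J, P) = -4 + (-638/J + P/34) = -4 - 638/J + P/34)
(-1605869 + O(D, 1779))*(894157 - 3036238) = (-1605869 + (-4 - 638/1046 + (1/34)*1779))*(894157 - 3036238) = (-1605869 + (-4 - 638*1/1046 + 1779/34))*(-2142081) = (-1605869 + (-4 - 319/523 + 1779/34))*(-2142081) = (-1605869 + 848443/17782)*(-2142081) = -28554714115/17782*(-2142081) = 61166510566173315/17782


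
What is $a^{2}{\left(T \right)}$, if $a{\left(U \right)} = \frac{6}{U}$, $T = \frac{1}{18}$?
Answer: $11664$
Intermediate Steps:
$T = \frac{1}{18} \approx 0.055556$
$a^{2}{\left(T \right)} = \left(6 \frac{1}{\frac{1}{18}}\right)^{2} = \left(6 \cdot 18\right)^{2} = 108^{2} = 11664$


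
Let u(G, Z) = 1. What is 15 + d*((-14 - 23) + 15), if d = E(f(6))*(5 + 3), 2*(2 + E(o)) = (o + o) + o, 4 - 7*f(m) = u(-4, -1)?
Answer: 1777/7 ≈ 253.86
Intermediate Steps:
f(m) = 3/7 (f(m) = 4/7 - 1/7*1 = 4/7 - 1/7 = 3/7)
E(o) = -2 + 3*o/2 (E(o) = -2 + ((o + o) + o)/2 = -2 + (2*o + o)/2 = -2 + (3*o)/2 = -2 + 3*o/2)
d = -76/7 (d = (-2 + (3/2)*(3/7))*(5 + 3) = (-2 + 9/14)*8 = -19/14*8 = -76/7 ≈ -10.857)
15 + d*((-14 - 23) + 15) = 15 - 76*((-14 - 23) + 15)/7 = 15 - 76*(-37 + 15)/7 = 15 - 76/7*(-22) = 15 + 1672/7 = 1777/7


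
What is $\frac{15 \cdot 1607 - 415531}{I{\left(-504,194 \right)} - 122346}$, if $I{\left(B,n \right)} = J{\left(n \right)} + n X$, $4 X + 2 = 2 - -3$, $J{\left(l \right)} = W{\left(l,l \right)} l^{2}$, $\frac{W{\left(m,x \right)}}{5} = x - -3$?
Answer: $- \frac{782852}{73898519} \approx -0.010594$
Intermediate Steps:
$W{\left(m,x \right)} = 15 + 5 x$ ($W{\left(m,x \right)} = 5 \left(x - -3\right) = 5 \left(x + 3\right) = 5 \left(3 + x\right) = 15 + 5 x$)
$J{\left(l \right)} = l^{2} \left(15 + 5 l\right)$ ($J{\left(l \right)} = \left(15 + 5 l\right) l^{2} = l^{2} \left(15 + 5 l\right)$)
$X = \frac{3}{4}$ ($X = - \frac{1}{2} + \frac{2 - -3}{4} = - \frac{1}{2} + \frac{2 + 3}{4} = - \frac{1}{2} + \frac{1}{4} \cdot 5 = - \frac{1}{2} + \frac{5}{4} = \frac{3}{4} \approx 0.75$)
$I{\left(B,n \right)} = \frac{3 n}{4} + 5 n^{2} \left(3 + n\right)$ ($I{\left(B,n \right)} = 5 n^{2} \left(3 + n\right) + n \frac{3}{4} = 5 n^{2} \left(3 + n\right) + \frac{3 n}{4} = \frac{3 n}{4} + 5 n^{2} \left(3 + n\right)$)
$\frac{15 \cdot 1607 - 415531}{I{\left(-504,194 \right)} - 122346} = \frac{15 \cdot 1607 - 415531}{\frac{1}{4} \cdot 194 \left(3 + 20 \cdot 194 \left(3 + 194\right)\right) - 122346} = \frac{24105 - 415531}{\frac{1}{4} \cdot 194 \left(3 + 20 \cdot 194 \cdot 197\right) - 122346} = - \frac{391426}{\frac{1}{4} \cdot 194 \left(3 + 764360\right) - 122346} = - \frac{391426}{\frac{1}{4} \cdot 194 \cdot 764363 - 122346} = - \frac{391426}{\frac{74143211}{2} - 122346} = - \frac{391426}{\frac{73898519}{2}} = \left(-391426\right) \frac{2}{73898519} = - \frac{782852}{73898519}$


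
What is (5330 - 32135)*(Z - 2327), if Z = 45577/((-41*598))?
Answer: 1530537703215/24518 ≈ 6.2425e+7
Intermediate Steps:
Z = -45577/24518 (Z = 45577/(-24518) = 45577*(-1/24518) = -45577/24518 ≈ -1.8589)
(5330 - 32135)*(Z - 2327) = (5330 - 32135)*(-45577/24518 - 2327) = -26805*(-57098963/24518) = 1530537703215/24518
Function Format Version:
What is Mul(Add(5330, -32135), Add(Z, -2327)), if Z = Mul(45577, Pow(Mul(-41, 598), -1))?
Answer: Rational(1530537703215, 24518) ≈ 6.2425e+7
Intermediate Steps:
Z = Rational(-45577, 24518) (Z = Mul(45577, Pow(-24518, -1)) = Mul(45577, Rational(-1, 24518)) = Rational(-45577, 24518) ≈ -1.8589)
Mul(Add(5330, -32135), Add(Z, -2327)) = Mul(Add(5330, -32135), Add(Rational(-45577, 24518), -2327)) = Mul(-26805, Rational(-57098963, 24518)) = Rational(1530537703215, 24518)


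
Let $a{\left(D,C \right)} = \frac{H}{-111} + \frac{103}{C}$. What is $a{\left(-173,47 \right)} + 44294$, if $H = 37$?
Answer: $\frac{6245716}{141} \approx 44296.0$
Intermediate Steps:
$a{\left(D,C \right)} = - \frac{1}{3} + \frac{103}{C}$ ($a{\left(D,C \right)} = \frac{37}{-111} + \frac{103}{C} = 37 \left(- \frac{1}{111}\right) + \frac{103}{C} = - \frac{1}{3} + \frac{103}{C}$)
$a{\left(-173,47 \right)} + 44294 = \frac{309 - 47}{3 \cdot 47} + 44294 = \frac{1}{3} \cdot \frac{1}{47} \left(309 - 47\right) + 44294 = \frac{1}{3} \cdot \frac{1}{47} \cdot 262 + 44294 = \frac{262}{141} + 44294 = \frac{6245716}{141}$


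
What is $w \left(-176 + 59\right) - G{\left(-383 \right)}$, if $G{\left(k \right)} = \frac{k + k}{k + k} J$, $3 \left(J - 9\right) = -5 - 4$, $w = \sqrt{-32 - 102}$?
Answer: $-6 - 117 i \sqrt{134} \approx -6.0 - 1354.4 i$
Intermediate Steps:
$w = i \sqrt{134}$ ($w = \sqrt{-134} = i \sqrt{134} \approx 11.576 i$)
$J = 6$ ($J = 9 + \frac{-5 - 4}{3} = 9 + \frac{1}{3} \left(-9\right) = 9 - 3 = 6$)
$G{\left(k \right)} = 6$ ($G{\left(k \right)} = \frac{k + k}{k + k} 6 = \frac{2 k}{2 k} 6 = 2 k \frac{1}{2 k} 6 = 1 \cdot 6 = 6$)
$w \left(-176 + 59\right) - G{\left(-383 \right)} = i \sqrt{134} \left(-176 + 59\right) - 6 = i \sqrt{134} \left(-117\right) - 6 = - 117 i \sqrt{134} - 6 = -6 - 117 i \sqrt{134}$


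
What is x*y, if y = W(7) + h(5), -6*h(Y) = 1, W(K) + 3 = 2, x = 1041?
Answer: -2429/2 ≈ -1214.5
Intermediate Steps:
W(K) = -1 (W(K) = -3 + 2 = -1)
h(Y) = -⅙ (h(Y) = -⅙*1 = -⅙)
y = -7/6 (y = -1 - ⅙ = -7/6 ≈ -1.1667)
x*y = 1041*(-7/6) = -2429/2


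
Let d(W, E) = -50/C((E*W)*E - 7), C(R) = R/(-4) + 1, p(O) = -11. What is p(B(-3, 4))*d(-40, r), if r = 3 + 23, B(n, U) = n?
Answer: 2200/27051 ≈ 0.081328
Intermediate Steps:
C(R) = 1 - R/4 (C(R) = R*(-¼) + 1 = -R/4 + 1 = 1 - R/4)
r = 26
d(W, E) = -50/(11/4 - W*E²/4) (d(W, E) = -50/(1 - ((E*W)*E - 7)/4) = -50/(1 - (W*E² - 7)/4) = -50/(1 - (-7 + W*E²)/4) = -50/(1 + (7/4 - W*E²/4)) = -50/(11/4 - W*E²/4))
p(B(-3, 4))*d(-40, r) = -2200/(-11 - 40*26²) = -2200/(-11 - 40*676) = -2200/(-11 - 27040) = -2200/(-27051) = -2200*(-1)/27051 = -11*(-200/27051) = 2200/27051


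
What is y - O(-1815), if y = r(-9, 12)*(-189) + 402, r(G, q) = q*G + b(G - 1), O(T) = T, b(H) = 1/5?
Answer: 112956/5 ≈ 22591.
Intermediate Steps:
b(H) = ⅕
r(G, q) = ⅕ + G*q (r(G, q) = q*G + ⅕ = G*q + ⅕ = ⅕ + G*q)
y = 103881/5 (y = (⅕ - 9*12)*(-189) + 402 = (⅕ - 108)*(-189) + 402 = -539/5*(-189) + 402 = 101871/5 + 402 = 103881/5 ≈ 20776.)
y - O(-1815) = 103881/5 - 1*(-1815) = 103881/5 + 1815 = 112956/5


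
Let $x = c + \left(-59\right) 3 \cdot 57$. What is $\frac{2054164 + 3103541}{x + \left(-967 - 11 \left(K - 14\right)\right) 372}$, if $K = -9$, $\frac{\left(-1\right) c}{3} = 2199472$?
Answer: $- \frac{1719235}{2291371} \approx -0.75031$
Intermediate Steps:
$c = -6598416$ ($c = \left(-3\right) 2199472 = -6598416$)
$x = -6608505$ ($x = -6598416 + \left(-59\right) 3 \cdot 57 = -6598416 - 10089 = -6608505$)
$\frac{2054164 + 3103541}{x + \left(-967 - 11 \left(K - 14\right)\right) 372} = \frac{2054164 + 3103541}{-6608505 + \left(-967 - 11 \left(-9 - 14\right)\right) 372} = \frac{5157705}{-6608505 + \left(-967 - -253\right) 372} = \frac{5157705}{-6608505 + \left(-967 + 253\right) 372} = \frac{5157705}{-6608505 - 265608} = \frac{5157705}{-6874113} = 5157705 \left(- \frac{1}{6874113}\right) = - \frac{1719235}{2291371}$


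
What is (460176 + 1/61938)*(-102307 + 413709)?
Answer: 4437849237938389/30969 ≈ 1.4330e+11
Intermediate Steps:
(460176 + 1/61938)*(-102307 + 413709) = (460176 + 1/61938)*311402 = (28502381089/61938)*311402 = 4437849237938389/30969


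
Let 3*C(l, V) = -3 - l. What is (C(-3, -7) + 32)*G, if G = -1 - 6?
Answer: -224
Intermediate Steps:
C(l, V) = -1 - l/3 (C(l, V) = (-3 - l)/3 = -1 - l/3)
G = -7
(C(-3, -7) + 32)*G = ((-1 - 1/3*(-3)) + 32)*(-7) = ((-1 + 1) + 32)*(-7) = (0 + 32)*(-7) = 32*(-7) = -224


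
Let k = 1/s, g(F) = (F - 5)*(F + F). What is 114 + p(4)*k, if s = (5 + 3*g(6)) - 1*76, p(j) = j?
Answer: 3986/35 ≈ 113.89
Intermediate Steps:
g(F) = 2*F*(-5 + F) (g(F) = (-5 + F)*(2*F) = 2*F*(-5 + F))
s = -35 (s = (5 + 3*(2*6*(-5 + 6))) - 1*76 = (5 + 3*(2*6*1)) - 76 = (5 + 3*12) - 76 = (5 + 36) - 76 = 41 - 76 = -35)
k = -1/35 (k = 1/(-35) = -1/35 ≈ -0.028571)
114 + p(4)*k = 114 + 4*(-1/35) = 114 - 4/35 = 3986/35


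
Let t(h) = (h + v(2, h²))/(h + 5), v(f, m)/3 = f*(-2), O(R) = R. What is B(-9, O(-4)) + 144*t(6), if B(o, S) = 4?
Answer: -820/11 ≈ -74.545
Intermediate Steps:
v(f, m) = -6*f (v(f, m) = 3*(f*(-2)) = 3*(-2*f) = -6*f)
t(h) = (-12 + h)/(5 + h) (t(h) = (h - 6*2)/(h + 5) = (h - 12)/(5 + h) = (-12 + h)/(5 + h))
B(-9, O(-4)) + 144*t(6) = 4 + 144*((-12 + 6)/(5 + 6)) = 4 + 144*(-6/11) = 4 - 864/11 = -820/11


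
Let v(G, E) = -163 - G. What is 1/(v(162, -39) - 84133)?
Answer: -1/84458 ≈ -1.1840e-5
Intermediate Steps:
1/(v(162, -39) - 84133) = 1/((-163 - 1*162) - 84133) = 1/((-163 - 162) - 84133) = 1/(-325 - 84133) = 1/(-84458) = -1/84458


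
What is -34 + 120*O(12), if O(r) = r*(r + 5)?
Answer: 24446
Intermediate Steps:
O(r) = r*(5 + r)
-34 + 120*O(12) = -34 + 120*(12*(5 + 12)) = -34 + 120*(12*17) = -34 + 120*204 = -34 + 24480 = 24446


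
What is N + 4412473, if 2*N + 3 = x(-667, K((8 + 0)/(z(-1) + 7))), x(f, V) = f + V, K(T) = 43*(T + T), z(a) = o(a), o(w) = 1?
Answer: 4412181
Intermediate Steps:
z(a) = 1
K(T) = 86*T (K(T) = 43*(2*T) = 86*T)
x(f, V) = V + f
N = -292 (N = -3/2 + (86*((8 + 0)/(1 + 7)) - 667)/2 = -3/2 + (86*(8/8) - 667)/2 = -3/2 + (86*(8*(⅛)) - 667)/2 = -3/2 + (86*1 - 667)/2 = -3/2 + (86 - 667)/2 = -3/2 + (½)*(-581) = -3/2 - 581/2 = -292)
N + 4412473 = -292 + 4412473 = 4412181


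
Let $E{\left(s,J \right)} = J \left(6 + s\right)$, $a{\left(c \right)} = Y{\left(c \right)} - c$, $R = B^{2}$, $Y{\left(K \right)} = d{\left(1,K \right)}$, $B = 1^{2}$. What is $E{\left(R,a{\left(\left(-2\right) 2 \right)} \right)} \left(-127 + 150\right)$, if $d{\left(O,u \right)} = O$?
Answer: $805$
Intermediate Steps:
$B = 1$
$Y{\left(K \right)} = 1$
$R = 1$ ($R = 1^{2} = 1$)
$a{\left(c \right)} = 1 - c$
$E{\left(R,a{\left(\left(-2\right) 2 \right)} \right)} \left(-127 + 150\right) = \left(1 - \left(-2\right) 2\right) \left(6 + 1\right) \left(-127 + 150\right) = \left(1 - -4\right) 7 \cdot 23 = \left(1 + 4\right) 7 \cdot 23 = 5 \cdot 7 \cdot 23 = 35 \cdot 23 = 805$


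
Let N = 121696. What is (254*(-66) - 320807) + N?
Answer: -215875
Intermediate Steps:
(254*(-66) - 320807) + N = (254*(-66) - 320807) + 121696 = (-16764 - 320807) + 121696 = -337571 + 121696 = -215875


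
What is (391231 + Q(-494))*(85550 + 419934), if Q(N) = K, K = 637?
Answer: 198083004112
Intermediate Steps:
Q(N) = 637
(391231 + Q(-494))*(85550 + 419934) = (391231 + 637)*(85550 + 419934) = 391868*505484 = 198083004112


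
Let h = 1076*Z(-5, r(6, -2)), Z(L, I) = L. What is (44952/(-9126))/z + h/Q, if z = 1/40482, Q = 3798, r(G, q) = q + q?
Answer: -4922683538/24687 ≈ -1.9940e+5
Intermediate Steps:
r(G, q) = 2*q
h = -5380 (h = 1076*(-5) = -5380)
z = 1/40482 ≈ 2.4702e-5
(44952/(-9126))/z + h/Q = (44952/(-9126))/(1/40482) - 5380/3798 = (44952*(-1/9126))*40482 - 5380*1/3798 = -7492/1521*40482 - 2690/1899 = -2592232/13 - 2690/1899 = -4922683538/24687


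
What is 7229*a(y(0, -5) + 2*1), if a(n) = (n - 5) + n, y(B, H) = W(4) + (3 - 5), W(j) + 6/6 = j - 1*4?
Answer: -50603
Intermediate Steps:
W(j) = -5 + j (W(j) = -1 + (j - 1*4) = -1 + (j - 4) = -1 + (-4 + j) = -5 + j)
y(B, H) = -3 (y(B, H) = (-5 + 4) + (3 - 5) = -1 - 2 = -3)
a(n) = -5 + 2*n (a(n) = (-5 + n) + n = -5 + 2*n)
7229*a(y(0, -5) + 2*1) = 7229*(-5 + 2*(-3 + 2*1)) = 7229*(-5 + 2*(-3 + 2)) = 7229*(-5 + 2*(-1)) = 7229*(-5 - 2) = 7229*(-7) = -50603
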